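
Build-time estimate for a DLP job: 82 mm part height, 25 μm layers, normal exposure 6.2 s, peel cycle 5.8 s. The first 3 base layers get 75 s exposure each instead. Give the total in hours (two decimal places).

10.99 hours

Number of layers: 82 / 0.025 → 3280 (rounded up).
Bottom layers = 3 × (75 + 5.8) = 242.4 s.
Regular layers = 3277 × (6.2 + 5.8) = 39324 s.
Total = 242.4 + 39324 = 39566.4 s = 10.99 hours.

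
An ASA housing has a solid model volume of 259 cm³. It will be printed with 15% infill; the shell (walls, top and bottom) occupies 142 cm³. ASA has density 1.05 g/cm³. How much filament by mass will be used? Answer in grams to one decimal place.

167.5 g

Volume inside the shell = 259 − 142, so 117 cm³.
Infill volume = 0.15 × 117 = 17.55 cm³.
Deposited volume = 142 + 17.55, so 159.55 cm³.
Mass: 159.55 × 1.05 → 167.5275 g.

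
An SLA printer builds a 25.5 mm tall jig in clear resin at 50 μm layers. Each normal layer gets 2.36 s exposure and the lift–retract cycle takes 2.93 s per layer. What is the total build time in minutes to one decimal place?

45.0 minutes

Layers = ⌈25.5/0.05⌉ = 510.
Per-layer time = 2.36 + 2.93 = 5.29 s.
Total = 510 × 5.29 = 2697.9 s = 45.0 minutes.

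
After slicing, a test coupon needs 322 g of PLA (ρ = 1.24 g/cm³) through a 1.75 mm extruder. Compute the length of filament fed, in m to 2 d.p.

107.96 m

Extruded volume: 322/1.24 = 259.6774 cm³ (259677.4 mm³).
Cross-section of 1.75 mm filament: π·(1.75/2)² = 2.4053 mm².
Length = 259677.4 / 2.4053 = 107960.5 mm = 107.96 m.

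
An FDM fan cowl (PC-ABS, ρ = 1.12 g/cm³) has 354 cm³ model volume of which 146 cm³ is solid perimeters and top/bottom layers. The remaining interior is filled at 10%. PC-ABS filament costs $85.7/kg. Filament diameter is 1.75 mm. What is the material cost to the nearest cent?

$16.01

Interior volume = 354 − 146, so 208 cm³.
Infill deposited = 0.10 × 208, so 20.8 cm³.
Total extruded = 146 + 20.8 = 166.8 cm³.
Mass = 166.8 × 1.12, so 186.816 g.
At $85.7/kg: 186.816/1000 × 85.7 = $16.01.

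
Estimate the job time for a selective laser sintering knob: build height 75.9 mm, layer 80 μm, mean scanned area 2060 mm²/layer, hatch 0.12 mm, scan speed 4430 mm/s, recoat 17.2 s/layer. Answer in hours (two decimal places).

Layers = ⌈75.9/0.08⌉ = 949.
Hatch length per layer: 2060 / 0.12 → 17166.7 mm.
Scan time per layer = 17166.7 / 4430, so 3.8751 s.
Per-layer time: 3.8751 + 17.2 → 21.0751 s.
949 layers × 21.0751 s/layer = 20000.2699 s, i.e. 5.56 hours.

5.56 hours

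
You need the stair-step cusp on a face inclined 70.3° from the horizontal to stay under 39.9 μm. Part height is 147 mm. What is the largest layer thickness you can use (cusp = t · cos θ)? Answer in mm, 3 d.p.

cos(70.3°) = 0.3371; t_max = 0.0399/0.3371 = 0.118 mm.

0.118 mm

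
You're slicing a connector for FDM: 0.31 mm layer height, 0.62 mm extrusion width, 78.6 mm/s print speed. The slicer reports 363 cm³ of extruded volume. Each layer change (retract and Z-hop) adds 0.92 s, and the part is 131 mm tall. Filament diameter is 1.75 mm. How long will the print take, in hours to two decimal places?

Line area = 0.31 × 0.62, so 0.1922 mm².
Toolpath length = 363 cm³ / 0.1922 mm² = 363000 / 0.1922 = 1888657.6 mm.
Time extruding = 1888657.6 / 78.6 = 24028.7 s.
Number of layers: 131 / 0.31 → 423 (rounded up).
Z-hop total = 423 × 0.92 = 389.16 s.
Total = 24028.7 + 389.16 = 24417.86 s = 6.78 hours.

6.78 hours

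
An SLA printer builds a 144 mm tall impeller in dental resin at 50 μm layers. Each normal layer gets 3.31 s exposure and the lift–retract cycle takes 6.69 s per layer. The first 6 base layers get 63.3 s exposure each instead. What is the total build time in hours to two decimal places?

8.10 hours

Layer count = ceil(144 / 0.05) = 2880.
Bottom layers = 6 × (63.3 + 6.69), so 419.94 s.
Normal layers: 2874 × (3.31 + 6.69) → 28740 s.
Sum: 419.94 + 28740 = 29159.94 s → 8.10 hours.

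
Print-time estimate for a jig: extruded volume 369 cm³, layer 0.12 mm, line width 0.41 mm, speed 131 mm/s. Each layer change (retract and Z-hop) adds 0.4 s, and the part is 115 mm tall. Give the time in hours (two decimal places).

Bead cross-section: 0.12 × 0.41 → 0.0492 mm².
Toolpath length = 369 cm³ / 0.0492 mm² = 369000 / 0.0492 = 7500000 mm.
Time extruding = 7500000 / 131 = 57251.9 s.
Layer count = ceil(115 / 0.12) = 959.
Non-print overhead = 959 × 0.4, so 383.6 s.
Total = 57251.9 + 383.6 = 57635.5 s = 16.01 hours.

16.01 hours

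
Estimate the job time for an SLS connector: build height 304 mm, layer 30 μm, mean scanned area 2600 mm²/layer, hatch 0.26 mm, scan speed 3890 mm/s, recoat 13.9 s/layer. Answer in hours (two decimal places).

Layers = ⌈304/0.03⌉ = 10134.
Hatch length per layer = 2600 / 0.26, so 10000 mm.
Scan time per layer = 10000 / 3890 = 2.5707 s.
Layer cycle = 2.5707 + 13.9, so 16.4707 s.
Total: 10134 × 16.4707 s = 166914.0738 s → 46.37 hours.

46.37 hours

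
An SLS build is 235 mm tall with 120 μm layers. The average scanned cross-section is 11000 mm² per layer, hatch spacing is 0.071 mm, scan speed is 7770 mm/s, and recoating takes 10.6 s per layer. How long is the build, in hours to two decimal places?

16.62 hours

Layer count = ceil(235 / 0.12) = 1959.
Per-layer scan distance = 11000 / 0.071, so 154929.6 mm.
Laser time per layer = 154929.6 / 7770, so 19.9395 s.
Time per layer = 19.9395 + 10.6, so 30.5395 s.
1959 layers × 30.5395 s/layer = 59826.8805 s, i.e. 16.62 hours.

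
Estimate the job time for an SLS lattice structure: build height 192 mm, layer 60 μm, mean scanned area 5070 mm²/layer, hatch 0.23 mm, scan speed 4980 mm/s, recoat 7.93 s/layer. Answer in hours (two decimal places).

Layer count = ceil(192 / 0.06) = 3200.
Per-layer scan distance: 5070 / 0.23 → 22043.5 mm.
Per-layer scan time = 22043.5 / 4980 = 4.4264 s.
Per-layer time: 4.4264 + 7.93 → 12.3564 s.
Total: 3200 × 12.3564 s = 39540.48 s → 10.98 hours.

10.98 hours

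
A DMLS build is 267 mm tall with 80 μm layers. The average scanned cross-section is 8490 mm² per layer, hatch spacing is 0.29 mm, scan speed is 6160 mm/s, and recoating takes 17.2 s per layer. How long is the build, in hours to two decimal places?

20.35 hours

Number of layers: 267 / 0.08 → 3338 (rounded up).
Scan path per layer = 8490 / 0.29 = 29275.9 mm.
Per-layer scan time = 29275.9 / 6160, so 4.7526 s.
Per-layer time = 4.7526 + 17.2, so 21.9526 s.
3338 layers × 21.9526 s/layer = 73277.7788 s, i.e. 20.35 hours.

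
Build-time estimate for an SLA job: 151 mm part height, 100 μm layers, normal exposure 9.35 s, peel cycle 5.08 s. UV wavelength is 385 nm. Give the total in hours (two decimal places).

6.05 hours

Layer count = ceil(151 / 0.1) = 1510.
Each layer takes: 9.35 + 5.08 → 14.43 s.
Build time: 1510 × 14.43 s = 21789.3 s, i.e. 6.05 hours.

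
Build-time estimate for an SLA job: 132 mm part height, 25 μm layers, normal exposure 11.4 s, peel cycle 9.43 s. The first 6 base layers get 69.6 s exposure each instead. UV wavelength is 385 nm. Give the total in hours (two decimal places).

Layers = ⌈132/0.025⌉ = 5280.
Base layers: 6 × (69.6 + 9.43) → 474.18 s.
Remaining layers = 5274 × (11.4 + 9.43), so 109857.42 s.
Total = 474.18 + 109857.42 = 110331.6 s = 30.65 hours.

30.65 hours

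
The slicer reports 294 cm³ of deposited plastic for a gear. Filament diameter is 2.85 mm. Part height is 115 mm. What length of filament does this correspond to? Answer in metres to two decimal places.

46.09 m

Filament cross-section = π × (2.85/2)² = 6.3794 mm².
Length = 294 cm³ / 6.3794 mm² = 294000 / 6.3794 = 46085.84 mm = 46.09 m.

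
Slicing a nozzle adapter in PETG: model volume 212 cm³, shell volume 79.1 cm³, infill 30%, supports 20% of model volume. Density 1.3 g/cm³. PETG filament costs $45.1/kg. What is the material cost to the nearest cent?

Interior volume = 212 − 79.1 = 132.9 cm³.
Infill volume = 0.30 × 132.9, so 39.87 cm³.
Support: 0.20 × 212 → 42.4 cm³.
Total printed volume: 79.1 + 39.87 + 42.4 → 161.37 cm³.
Mass = 161.37 × 1.3, so 209.781 g.
At $45.1/kg: 209.781/1000 × 45.1 = $9.46.

$9.46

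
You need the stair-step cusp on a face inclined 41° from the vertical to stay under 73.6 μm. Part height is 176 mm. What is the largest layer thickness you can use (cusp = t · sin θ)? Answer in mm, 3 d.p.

t = h_c / sin θ = 0.0736 / 0.6561 = 0.112 mm.

0.112 mm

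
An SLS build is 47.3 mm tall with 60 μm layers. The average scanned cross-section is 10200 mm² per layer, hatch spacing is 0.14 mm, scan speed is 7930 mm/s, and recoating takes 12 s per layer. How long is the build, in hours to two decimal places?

4.64 hours

Layer count = ceil(47.3 / 0.06) = 789.
Scan path per layer = 10200 / 0.14 = 72857.1 mm.
Laser time per layer: 72857.1 / 7930 → 9.1875 s.
Time per layer = 9.1875 + 12, so 21.1875 s.
789 layers × 21.1875 s/layer = 16716.9375 s, i.e. 4.64 hours.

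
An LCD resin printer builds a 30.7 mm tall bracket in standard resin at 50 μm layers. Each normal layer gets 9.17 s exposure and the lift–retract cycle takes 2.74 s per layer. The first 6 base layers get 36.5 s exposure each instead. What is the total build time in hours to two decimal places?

Layer count = ceil(30.7 / 0.05) = 614.
Base layers = 6 × (36.5 + 2.74) = 235.44 s.
Regular layers = 608 × (9.17 + 2.74), so 7241.28 s.
Total = 235.44 + 7241.28 = 7476.72 s = 2.08 hours.

2.08 hours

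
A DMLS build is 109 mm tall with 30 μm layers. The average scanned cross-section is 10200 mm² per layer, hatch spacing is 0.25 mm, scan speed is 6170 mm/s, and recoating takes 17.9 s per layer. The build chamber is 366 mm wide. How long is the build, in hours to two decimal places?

24.74 hours

Layers = ⌈109/0.03⌉ = 3634.
Hatch length per layer = 10200 / 0.25, so 40800 mm.
Per-layer scan time: 40800 / 6170 → 6.6126 s.
Layer cycle = 6.6126 + 17.9 = 24.5126 s.
3634 layers × 24.5126 s/layer = 89078.7884 s, i.e. 24.74 hours.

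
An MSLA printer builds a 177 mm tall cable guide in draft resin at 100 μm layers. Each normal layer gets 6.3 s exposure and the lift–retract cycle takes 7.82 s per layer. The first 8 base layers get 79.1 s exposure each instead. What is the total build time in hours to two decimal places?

Layers = ⌈177/0.1⌉ = 1770.
Base layers = 8 × (79.1 + 7.82) = 695.36 s.
Regular layers = 1762 × (6.3 + 7.82) = 24879.44 s.
Total = 695.36 + 24879.44 = 25574.8 s = 7.10 hours.

7.10 hours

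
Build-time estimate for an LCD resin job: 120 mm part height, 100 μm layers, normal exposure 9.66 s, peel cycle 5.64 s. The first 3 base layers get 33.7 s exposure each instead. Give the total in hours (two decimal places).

Layer count = ceil(120 / 0.1) = 1200.
Burn-in layers: 3 × (33.7 + 5.64) → 118.02 s.
Regular layers = 1197 × (9.66 + 5.64) = 18314.1 s.
Total = 118.02 + 18314.1 = 18432.12 s = 5.12 hours.

5.12 hours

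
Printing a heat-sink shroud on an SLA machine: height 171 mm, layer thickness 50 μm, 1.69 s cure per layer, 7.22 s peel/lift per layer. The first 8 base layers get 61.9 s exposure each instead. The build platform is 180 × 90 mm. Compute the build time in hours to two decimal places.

Layer count = ceil(171 / 0.05) = 3420.
Burn-in layers = 8 × (61.9 + 7.22), so 552.96 s.
Remaining layers = 3412 × (1.69 + 7.22) = 30400.92 s.
Total = 552.96 + 30400.92 = 30953.88 s = 8.60 hours.

8.60 hours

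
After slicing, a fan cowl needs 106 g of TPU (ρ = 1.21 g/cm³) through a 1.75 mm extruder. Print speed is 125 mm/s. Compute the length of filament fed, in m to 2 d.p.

36.42 m

Volume = 106 g / 1.21 g·cm⁻³ = 87.6033 cm³ = 87603.3 mm³.
Cross-section of 1.75 mm filament: π·(1.75/2)² = 2.4053 mm².
L = V/A = 87603.3/2.4053 = 36420.95 mm → 36.42 m.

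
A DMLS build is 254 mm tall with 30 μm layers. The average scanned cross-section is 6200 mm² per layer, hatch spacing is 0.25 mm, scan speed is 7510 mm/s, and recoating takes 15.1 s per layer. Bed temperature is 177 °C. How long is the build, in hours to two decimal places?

43.28 hours

Number of layers: 254 / 0.03 → 8467 (rounded up).
Scan path per layer = 6200 / 0.25 = 24800 mm.
Per-layer scan time = 24800 / 7510, so 3.3023 s.
Time per layer = 3.3023 + 15.1 = 18.4023 s.
8467 layers × 18.4023 s/layer = 155812.2741 s, i.e. 43.28 hours.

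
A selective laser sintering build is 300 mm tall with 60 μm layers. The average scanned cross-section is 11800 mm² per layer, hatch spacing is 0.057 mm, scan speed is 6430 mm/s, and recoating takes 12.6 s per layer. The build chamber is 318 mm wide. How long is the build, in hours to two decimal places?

Layers = ⌈300/0.06⌉ = 5000.
Per-layer scan distance = 11800 / 0.057, so 207017.5 mm.
Scan time per layer = 207017.5 / 6430 = 32.1956 s.
Per-layer time = 32.1956 + 12.6 = 44.7956 s.
Build time = 5000 × 44.7956 = 223978 s = 62.22 hours.

62.22 hours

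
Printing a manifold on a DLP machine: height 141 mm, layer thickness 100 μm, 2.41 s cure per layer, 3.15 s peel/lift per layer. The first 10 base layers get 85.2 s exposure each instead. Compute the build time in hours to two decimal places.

Layers = ⌈141/0.1⌉ = 1410.
Base layers = 10 × (85.2 + 3.15), so 883.5 s.
Normal layers = 1400 × (2.41 + 3.15), so 7784 s.
Sum: 883.5 + 7784 = 8667.5 s → 2.41 hours.

2.41 hours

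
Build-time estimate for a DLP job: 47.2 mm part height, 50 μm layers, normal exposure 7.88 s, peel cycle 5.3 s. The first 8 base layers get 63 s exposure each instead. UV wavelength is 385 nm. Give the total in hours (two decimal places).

3.58 hours

Number of layers: 47.2 / 0.05 → 944 (rounded up).
Burn-in layers: 8 × (63 + 5.3) → 546.4 s.
Remaining layers = 936 × (7.88 + 5.3) = 12336.48 s.
Total = 546.4 + 12336.48 = 12882.88 s = 3.58 hours.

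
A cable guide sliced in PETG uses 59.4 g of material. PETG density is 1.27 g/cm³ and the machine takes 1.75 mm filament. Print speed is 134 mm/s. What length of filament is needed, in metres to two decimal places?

Extruded volume: 59.4/1.27 = 46.7717 cm³ (46771.7 mm³).
Cross-section of 1.75 mm filament: π·(1.75/2)² = 2.4053 mm².
Length = 46771.7 / 2.4053 = 19445.27 mm = 19.45 m.

19.45 m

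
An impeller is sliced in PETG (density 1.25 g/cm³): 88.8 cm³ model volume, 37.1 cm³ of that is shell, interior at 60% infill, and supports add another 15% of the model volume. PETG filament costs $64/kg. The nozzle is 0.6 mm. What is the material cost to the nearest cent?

$6.52

Infill region = 88.8 − 37.1, so 51.7 cm³.
Deposited infill = 0.60 × 51.7 = 31.02 cm³.
Support: 0.15 × 88.8 → 13.32 cm³.
Total extruded: 37.1 + 31.02 + 13.32 → 81.44 cm³.
Mass = 81.44 × 1.25, so 101.8 g.
Cost = 101.8 g / 1000 × $64/kg = $6.52.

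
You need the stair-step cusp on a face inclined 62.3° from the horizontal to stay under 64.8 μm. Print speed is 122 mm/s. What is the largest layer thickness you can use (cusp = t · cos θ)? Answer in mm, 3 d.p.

0.139 mm

Layer height = cusp / cos(62.3°) = 0.0648 / 0.4648 = 0.139 mm.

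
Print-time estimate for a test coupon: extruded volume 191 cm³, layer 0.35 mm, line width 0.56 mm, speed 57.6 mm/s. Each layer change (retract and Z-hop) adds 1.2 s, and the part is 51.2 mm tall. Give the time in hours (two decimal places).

Line area = 0.35 × 0.56 = 0.196 mm².
Total extruded path = 191000/0.196 = 974489.8 mm.
Extrusion time = 974489.8 / 57.6 = 16918.2 s.
Number of layers: 51.2 / 0.35 → 147 (rounded up).
Z-hop total = 147 × 1.2 = 176.4 s.
Total = 16918.2 + 176.4 = 17094.6 s = 4.75 hours.

4.75 hours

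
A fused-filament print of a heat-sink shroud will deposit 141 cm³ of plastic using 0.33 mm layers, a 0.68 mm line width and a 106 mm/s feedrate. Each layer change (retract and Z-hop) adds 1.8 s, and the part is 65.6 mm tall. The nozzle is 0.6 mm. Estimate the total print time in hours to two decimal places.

1.75 hours

Line area: 0.33 × 0.68 → 0.2244 mm².
Total extruded path = 141000/0.2244 = 628342.2 mm.
Print-move time: 628342.2 / 106 → 5927.8 s.
Number of layers: 65.6 / 0.33 → 199 (rounded up).
Layer-change overhead: 199 × 1.8 → 358.2 s.
Total = 5927.8 + 358.2 = 6286 s = 1.75 hours.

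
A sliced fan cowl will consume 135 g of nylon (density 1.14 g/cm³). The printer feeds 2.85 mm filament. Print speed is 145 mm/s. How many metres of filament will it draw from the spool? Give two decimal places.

Extruded volume: 135/1.14 = 118.4211 cm³ (118421.1 mm³).
A = π r² = π × 1.425² = 6.3794 mm².
L = V/A = 118421.1/6.3794 = 18563.05 mm → 18.56 m.

18.56 m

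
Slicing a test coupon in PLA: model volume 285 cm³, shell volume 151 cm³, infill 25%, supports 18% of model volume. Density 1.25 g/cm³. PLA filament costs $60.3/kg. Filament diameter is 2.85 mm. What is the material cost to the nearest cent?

$17.77

Infill region: 285 − 151 → 134 cm³.
Deposited infill: 0.25 × 134 → 33.5 cm³.
Support = 0.18 × 285 = 51.3 cm³.
Total printed volume = 151 + 33.5 + 51.3, so 235.8 cm³.
Mass: 235.8 × 1.25 → 294.75 g.
At $60.3/kg: 294.75/1000 × 60.3 = $17.77.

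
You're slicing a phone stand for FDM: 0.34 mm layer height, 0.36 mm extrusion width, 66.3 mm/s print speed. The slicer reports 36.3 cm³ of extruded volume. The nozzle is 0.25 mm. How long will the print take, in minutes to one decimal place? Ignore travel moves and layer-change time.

74.6 minutes

Line area = 0.34 × 0.36 = 0.1224 mm².
Path length: 36300 mm³ / 0.1224 mm² → 296568.6 mm.
Time extruding = 296568.6 / 66.3 = 4473.1 s.
4473.1 s = 74.6 minutes.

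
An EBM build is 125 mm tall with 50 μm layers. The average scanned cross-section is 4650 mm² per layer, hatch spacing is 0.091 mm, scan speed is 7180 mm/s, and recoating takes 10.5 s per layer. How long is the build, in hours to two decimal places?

12.23 hours

Number of layers: 125 / 0.05 → 2500 (rounded up).
Per-layer scan distance = 4650 / 0.091, so 51098.9 mm.
Per-layer scan time: 51098.9 / 7180 → 7.1168 s.
Per-layer time = 7.1168 + 10.5, so 17.6168 s.
Total: 2500 × 17.6168 s = 44042 s → 12.23 hours.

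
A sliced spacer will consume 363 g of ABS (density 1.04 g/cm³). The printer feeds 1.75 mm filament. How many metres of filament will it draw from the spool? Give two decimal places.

145.11 m

Extruded volume: 363/1.04 = 349.0385 cm³ (349038.5 mm³).
A = π r² = π × 0.875² = 2.4053 mm².
Length = 349038.5 / 2.4053 = 145112.25 mm = 145.11 m.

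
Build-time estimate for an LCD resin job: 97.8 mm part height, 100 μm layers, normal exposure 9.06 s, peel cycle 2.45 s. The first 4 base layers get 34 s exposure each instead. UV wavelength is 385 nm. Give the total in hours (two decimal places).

3.15 hours

Layer count = ceil(97.8 / 0.1) = 978.
Base layers = 4 × (34 + 2.45) = 145.8 s.
Normal layers = 974 × (9.06 + 2.45) = 11210.74 s.
Total = 145.8 + 11210.74 = 11356.54 s = 3.15 hours.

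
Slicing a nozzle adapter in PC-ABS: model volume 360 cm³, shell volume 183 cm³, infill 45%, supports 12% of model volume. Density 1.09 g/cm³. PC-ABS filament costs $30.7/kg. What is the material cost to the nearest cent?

Volume inside the shell: 360 − 183 → 177 cm³.
Infill deposited = 0.45 × 177 = 79.65 cm³.
Support = 0.12 × 360 = 43.2 cm³.
Deposited volume = 183 + 79.65 + 43.2, so 305.85 cm³.
Mass: 305.85 × 1.09 → 333.3765 g.
At $30.7/kg: 333.3765/1000 × 30.7 = $10.23.

$10.23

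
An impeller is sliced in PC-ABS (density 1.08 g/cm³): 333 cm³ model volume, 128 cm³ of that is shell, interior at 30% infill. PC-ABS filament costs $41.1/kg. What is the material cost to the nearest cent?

Infill region = 333 − 128 = 205 cm³.
Infill volume = 0.30 × 205 = 61.5 cm³.
Total printed volume: 128 + 61.5 → 189.5 cm³.
Mass = 189.5 × 1.08, so 204.66 g.
Cost = 204.66 g / 1000 × $41.1/kg = $8.41.

$8.41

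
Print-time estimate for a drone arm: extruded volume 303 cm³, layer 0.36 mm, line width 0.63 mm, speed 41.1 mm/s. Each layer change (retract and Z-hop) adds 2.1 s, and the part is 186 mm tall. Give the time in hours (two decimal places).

Line area = 0.36 × 0.63 = 0.2268 mm².
Path length: 303000 mm³ / 0.2268 mm² → 1335978.8 mm.
Print-move time = 1335978.8 / 41.1, so 32505.6 s.
Number of layers: 186 / 0.36 → 517 (rounded up).
Layer-change overhead = 517 × 2.1, so 1085.7 s.
Total = 32505.6 + 1085.7 = 33591.3 s = 9.33 hours.

9.33 hours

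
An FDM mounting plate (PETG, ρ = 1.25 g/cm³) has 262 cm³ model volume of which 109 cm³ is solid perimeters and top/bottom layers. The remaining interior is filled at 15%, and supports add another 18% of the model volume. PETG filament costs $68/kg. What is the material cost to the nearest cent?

Infill region: 262 − 109 → 153 cm³.
Infill deposited = 0.15 × 153, so 22.95 cm³.
Support: 0.18 × 262 → 47.16 cm³.
Deposited volume: 109 + 22.95 + 47.16 → 179.11 cm³.
Mass = 179.11 × 1.25 = 223.8875 g.
At $68/kg: 223.8875/1000 × 68 = $15.22.

$15.22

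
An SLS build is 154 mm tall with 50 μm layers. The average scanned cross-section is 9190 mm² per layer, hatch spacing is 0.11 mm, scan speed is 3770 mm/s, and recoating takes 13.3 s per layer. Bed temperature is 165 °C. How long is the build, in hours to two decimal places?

Number of layers: 154 / 0.05 → 3080 (rounded up).
Per-layer scan distance = 9190 / 0.11, so 83545.5 mm.
Scan time per layer = 83545.5 / 3770, so 22.1606 s.
Per-layer time: 22.1606 + 13.3 → 35.4606 s.
Build time = 3080 × 35.4606 = 109218.648 s = 30.34 hours.

30.34 hours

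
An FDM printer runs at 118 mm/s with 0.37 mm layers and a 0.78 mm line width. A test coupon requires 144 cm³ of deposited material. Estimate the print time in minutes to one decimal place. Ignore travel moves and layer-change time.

Extrusion cross-section = 0.37 × 0.78, so 0.2886 mm².
Path length: 144000 mm³ / 0.2886 mm² → 498960.5 mm.
Time extruding: 498960.5 / 118 → 4228.5 s.
4228.5 s = 70.5 minutes.

70.5 minutes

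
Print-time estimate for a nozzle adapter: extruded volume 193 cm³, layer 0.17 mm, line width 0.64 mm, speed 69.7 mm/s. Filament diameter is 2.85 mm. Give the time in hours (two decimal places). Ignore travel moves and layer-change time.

Line area = 0.17 × 0.64, so 0.1088 mm².
Total extruded path = 193000/0.1088 = 1773897.1 mm.
Extrusion time = 1773897.1 / 69.7 = 25450.5 s.
Converting: 25450.5 s = 7.07 hours.

7.07 hours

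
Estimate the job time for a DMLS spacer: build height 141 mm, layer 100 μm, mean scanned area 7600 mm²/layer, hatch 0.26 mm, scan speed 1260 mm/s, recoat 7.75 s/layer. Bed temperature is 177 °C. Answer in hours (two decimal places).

Layer count = ceil(141 / 0.1) = 1410.
Scan path per layer = 7600 / 0.26, so 29230.8 mm.
Scan time per layer = 29230.8 / 1260 = 23.199 s.
Per-layer time = 23.199 + 7.75 = 30.949 s.
1410 layers × 30.949 s/layer = 43638.09 s, i.e. 12.12 hours.

12.12 hours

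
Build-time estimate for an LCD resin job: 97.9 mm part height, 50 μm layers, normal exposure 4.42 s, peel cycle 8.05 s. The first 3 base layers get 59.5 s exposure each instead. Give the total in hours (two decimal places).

6.83 hours

Number of layers: 97.9 / 0.05 → 1958 (rounded up).
Bottom layers: 3 × (59.5 + 8.05) → 202.65 s.
Regular layers: 1955 × (4.42 + 8.05) → 24378.85 s.
Sum: 202.65 + 24378.85 = 24581.5 s → 6.83 hours.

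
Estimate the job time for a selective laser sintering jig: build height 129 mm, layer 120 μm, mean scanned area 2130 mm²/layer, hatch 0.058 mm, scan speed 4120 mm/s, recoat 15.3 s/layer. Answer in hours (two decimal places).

Layers = ⌈129/0.12⌉ = 1075.
Per-layer scan distance = 2130 / 0.058, so 36724.1 mm.
Laser time per layer: 36724.1 / 4120 → 8.9136 s.
Per-layer time = 8.9136 + 15.3 = 24.2136 s.
Total: 1075 × 24.2136 s = 26029.62 s → 7.23 hours.

7.23 hours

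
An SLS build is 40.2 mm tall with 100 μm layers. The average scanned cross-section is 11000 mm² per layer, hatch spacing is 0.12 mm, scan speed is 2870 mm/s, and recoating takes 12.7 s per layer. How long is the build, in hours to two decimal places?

4.98 hours

Layer count = ceil(40.2 / 0.1) = 402.
Scan path per layer = 11000 / 0.12 = 91666.7 mm.
Per-layer scan time = 91666.7 / 2870 = 31.9396 s.
Layer cycle = 31.9396 + 12.7, so 44.6396 s.
Total: 402 × 44.6396 s = 17945.1192 s → 4.98 hours.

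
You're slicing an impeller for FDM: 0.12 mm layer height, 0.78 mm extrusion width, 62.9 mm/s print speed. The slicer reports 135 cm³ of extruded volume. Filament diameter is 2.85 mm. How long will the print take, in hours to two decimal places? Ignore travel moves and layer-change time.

Extrusion cross-section = 0.12 × 0.78 = 0.0936 mm².
Total extruded path = 135000/0.0936 = 1442307.7 mm.
Print-move time = 1442307.7 / 62.9 = 22930.2 s.
Converting: 22930.2 s = 6.37 hours.

6.37 hours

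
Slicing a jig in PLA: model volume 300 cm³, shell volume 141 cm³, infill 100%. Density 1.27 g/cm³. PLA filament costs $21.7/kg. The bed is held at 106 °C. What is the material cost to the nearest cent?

Infill region: 300 − 141 → 159 cm³.
Deposited infill = 1.00 × 159, so 159 cm³.
Deposited volume = 141 + 159 = 300 cm³.
Mass: 300 × 1.27 → 381 g.
At $21.7/kg: 381/1000 × 21.7 = $8.27.

$8.27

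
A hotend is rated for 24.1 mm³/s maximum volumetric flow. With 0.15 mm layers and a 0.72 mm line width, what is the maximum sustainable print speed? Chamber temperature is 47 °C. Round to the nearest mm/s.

A = 0.15 × 0.72 = 0.108 mm².
Max speed = 24.1 / 0.108 = 223.15 ≈ 223 mm/s.

223 mm/s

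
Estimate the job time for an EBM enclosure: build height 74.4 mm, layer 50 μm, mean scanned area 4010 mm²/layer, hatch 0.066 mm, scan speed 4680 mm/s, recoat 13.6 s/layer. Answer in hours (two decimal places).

10.99 hours

Number of layers: 74.4 / 0.05 → 1488 (rounded up).
Hatch length per layer: 4010 / 0.066 → 60757.6 mm.
Scan time per layer: 60757.6 / 4680 → 12.9824 s.
Layer cycle: 12.9824 + 13.6 → 26.5824 s.
Total: 1488 × 26.5824 s = 39554.6112 s → 10.99 hours.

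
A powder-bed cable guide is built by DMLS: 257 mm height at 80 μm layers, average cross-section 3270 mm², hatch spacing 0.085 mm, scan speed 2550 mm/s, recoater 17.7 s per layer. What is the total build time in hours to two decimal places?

29.26 hours

Number of layers: 257 / 0.08 → 3213 (rounded up).
Hatch length per layer = 3270 / 0.085, so 38470.6 mm.
Per-layer scan time: 38470.6 / 2550 → 15.0865 s.
Layer cycle = 15.0865 + 17.7, so 32.7865 s.
Total: 3213 × 32.7865 s = 105343.0245 s → 29.26 hours.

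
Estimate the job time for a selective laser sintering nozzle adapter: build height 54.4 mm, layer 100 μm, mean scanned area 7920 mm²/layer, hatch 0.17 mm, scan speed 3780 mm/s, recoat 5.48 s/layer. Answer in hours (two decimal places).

Number of layers: 54.4 / 0.1 → 544 (rounded up).
Scan path per layer = 7920 / 0.17 = 46588.2 mm.
Laser time per layer = 46588.2 / 3780 = 12.3249 s.
Layer cycle = 12.3249 + 5.48, so 17.8049 s.
Build time = 544 × 17.8049 = 9685.8656 s = 2.69 hours.

2.69 hours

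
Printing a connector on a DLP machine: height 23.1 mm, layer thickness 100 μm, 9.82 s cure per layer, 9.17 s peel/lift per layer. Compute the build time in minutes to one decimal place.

Layers = ⌈23.1/0.1⌉ = 231.
Per-layer time: 9.82 + 9.17 → 18.99 s.
Build time: 231 × 18.99 s = 4386.69 s, i.e. 73.1 minutes.

73.1 minutes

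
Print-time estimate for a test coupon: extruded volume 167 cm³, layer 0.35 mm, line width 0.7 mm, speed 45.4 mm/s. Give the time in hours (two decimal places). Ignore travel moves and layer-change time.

4.17 hours

Extrusion cross-section = 0.35 × 0.7, so 0.245 mm².
Toolpath length = 167 cm³ / 0.245 mm² = 167000 / 0.245 = 681632.7 mm.
Extrusion time = 681632.7 / 45.4, so 15013.9 s.
Converting: 15013.9 s = 4.17 hours.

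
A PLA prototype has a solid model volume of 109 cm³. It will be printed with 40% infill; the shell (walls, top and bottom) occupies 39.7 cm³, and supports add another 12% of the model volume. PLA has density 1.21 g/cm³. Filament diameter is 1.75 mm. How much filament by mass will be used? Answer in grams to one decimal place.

Volume inside the shell = 109 − 39.7, so 69.3 cm³.
Infill deposited: 0.40 × 69.3 → 27.72 cm³.
Support: 0.12 × 109 → 13.08 cm³.
Total printed volume = 39.7 + 27.72 + 13.08 = 80.5 cm³.
Mass = 80.5 × 1.21 = 97.405 g.

97.4 g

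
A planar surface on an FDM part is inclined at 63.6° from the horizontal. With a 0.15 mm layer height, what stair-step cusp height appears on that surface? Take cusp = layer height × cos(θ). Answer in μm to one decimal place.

Cusp = layer height × cos(63.6°) = 0.15 × 0.4446 = 0.06669 mm = 66.7 μm.

66.7 μm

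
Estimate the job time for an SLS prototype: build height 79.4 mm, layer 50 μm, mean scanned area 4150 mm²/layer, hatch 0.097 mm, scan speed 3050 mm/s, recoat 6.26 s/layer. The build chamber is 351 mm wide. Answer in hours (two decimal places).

Layer count = ceil(79.4 / 0.05) = 1588.
Per-layer scan distance = 4150 / 0.097 = 42783.5 mm.
Scan time per layer = 42783.5 / 3050, so 14.0274 s.
Time per layer: 14.0274 + 6.26 → 20.2874 s.
Build time = 1588 × 20.2874 = 32216.3912 s = 8.95 hours.

8.95 hours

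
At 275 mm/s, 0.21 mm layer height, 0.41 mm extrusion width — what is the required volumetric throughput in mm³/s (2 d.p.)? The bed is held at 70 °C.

23.68

Bead cross-section: 0.21 × 0.41 → 0.0861 mm².
Volumetric flow = 275 × 0.0861 = 23.68 mm³/s.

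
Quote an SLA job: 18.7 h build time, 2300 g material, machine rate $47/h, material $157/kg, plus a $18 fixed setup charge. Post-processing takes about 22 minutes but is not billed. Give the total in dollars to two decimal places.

$1258.00

Machine cost: 47 × 18.7 → $878.90.
Feedstock cost = 157 × 2300/1000, so $361.10.
Total = 878.90 + 361.10 + 18 = $1258.00.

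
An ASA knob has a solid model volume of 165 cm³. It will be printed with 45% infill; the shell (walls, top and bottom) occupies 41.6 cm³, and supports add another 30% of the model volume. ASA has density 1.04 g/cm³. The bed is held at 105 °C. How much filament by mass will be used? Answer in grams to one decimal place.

152.5 g

Infill region = 165 − 41.6, so 123.4 cm³.
Infill deposited = 0.45 × 123.4, so 55.53 cm³.
Support: 0.30 × 165 → 49.5 cm³.
Total printed volume: 41.6 + 55.53 + 49.5 → 146.63 cm³.
Mass: 146.63 × 1.04 → 152.4952 g.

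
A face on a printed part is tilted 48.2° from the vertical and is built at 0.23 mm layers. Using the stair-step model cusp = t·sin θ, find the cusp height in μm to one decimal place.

171.5 μm

h_c = t·sin θ = 0.23 × 0.7455 = 0.171465 mm (171.5 μm).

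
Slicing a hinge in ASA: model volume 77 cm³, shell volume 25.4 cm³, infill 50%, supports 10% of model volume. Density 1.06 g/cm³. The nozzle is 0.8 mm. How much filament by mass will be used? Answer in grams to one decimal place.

Interior volume = 77 − 25.4, so 51.6 cm³.
Infill deposited = 0.50 × 51.6, so 25.8 cm³.
Support: 0.10 × 77 → 7.7 cm³.
Total printed volume: 25.4 + 25.8 + 7.7 → 58.9 cm³.
Mass = 58.9 × 1.06, so 62.434 g.

62.4 g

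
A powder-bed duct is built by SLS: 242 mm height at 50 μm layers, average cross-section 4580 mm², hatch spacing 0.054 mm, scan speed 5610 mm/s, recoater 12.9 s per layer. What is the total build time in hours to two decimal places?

37.67 hours

Layers = ⌈242/0.05⌉ = 4840.
Scan path per layer = 4580 / 0.054 = 84814.8 mm.
Per-layer scan time: 84814.8 / 5610 → 15.1185 s.
Time per layer = 15.1185 + 12.9 = 28.0185 s.
Total: 4840 × 28.0185 s = 135609.54 s → 37.67 hours.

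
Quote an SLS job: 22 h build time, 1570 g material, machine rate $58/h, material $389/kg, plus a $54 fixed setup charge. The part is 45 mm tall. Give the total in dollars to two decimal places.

Machine cost = 58 × 22, so $1276.00.
Material charge = 389 × 1570/1000, so $610.73.
Total = 1276.00 + 610.73 + 54 = $1940.73.

$1940.73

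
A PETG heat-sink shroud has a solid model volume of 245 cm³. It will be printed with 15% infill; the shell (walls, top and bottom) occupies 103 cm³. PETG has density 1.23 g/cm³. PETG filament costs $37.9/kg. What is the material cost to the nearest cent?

Interior volume = 245 − 103, so 142 cm³.
Deposited infill = 0.15 × 142 = 21.3 cm³.
Total printed volume = 103 + 21.3, so 124.3 cm³.
Mass = 124.3 × 1.23 = 152.889 g.
Cost = 152.889 g / 1000 × $37.9/kg = $5.79.

$5.79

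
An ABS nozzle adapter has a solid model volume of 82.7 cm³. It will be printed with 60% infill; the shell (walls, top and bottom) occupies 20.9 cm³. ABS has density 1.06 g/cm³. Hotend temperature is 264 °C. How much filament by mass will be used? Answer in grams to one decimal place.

61.5 g

Interior volume = 82.7 − 20.9, so 61.8 cm³.
Deposited infill: 0.60 × 61.8 → 37.08 cm³.
Total printed volume = 20.9 + 37.08 = 57.98 cm³.
Mass = 57.98 × 1.06 = 61.4588 g.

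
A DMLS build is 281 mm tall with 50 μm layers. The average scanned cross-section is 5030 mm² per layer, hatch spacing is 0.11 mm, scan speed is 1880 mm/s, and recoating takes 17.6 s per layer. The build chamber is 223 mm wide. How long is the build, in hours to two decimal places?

65.45 hours

Layers = ⌈281/0.05⌉ = 5620.
Per-layer scan distance = 5030 / 0.11, so 45727.3 mm.
Laser time per layer: 45727.3 / 1880 → 24.323 s.
Per-layer time = 24.323 + 17.6 = 41.923 s.
Build time = 5620 × 41.923 = 235607.26 s = 65.45 hours.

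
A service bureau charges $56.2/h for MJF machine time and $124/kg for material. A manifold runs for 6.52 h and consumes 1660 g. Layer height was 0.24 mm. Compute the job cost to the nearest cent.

Time charge = 56.2 × 6.52, so $366.424.
Feedstock cost = 124 × 1660/1000, so $205.84.
Total = 366.424 + 205.84 = 572.264 ≈ $572.26.

$572.26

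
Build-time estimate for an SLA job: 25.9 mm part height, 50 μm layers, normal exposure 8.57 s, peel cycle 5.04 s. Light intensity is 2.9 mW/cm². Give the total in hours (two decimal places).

Layer count = ceil(25.9 / 0.05) = 518.
Each layer takes = 8.57 + 5.04 = 13.61 s.
Total = 518 × 13.61 = 7049.98 s = 1.96 hours.

1.96 hours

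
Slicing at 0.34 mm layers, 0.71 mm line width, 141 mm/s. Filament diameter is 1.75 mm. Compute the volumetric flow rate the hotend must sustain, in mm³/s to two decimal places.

Extrusion cross-section = 0.34 × 0.71, so 0.2414 mm².
Volumetric flow = 141 × 0.2414 = 34.04 mm³/s.

34.04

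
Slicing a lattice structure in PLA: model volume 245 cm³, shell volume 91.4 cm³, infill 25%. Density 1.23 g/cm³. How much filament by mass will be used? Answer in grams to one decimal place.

159.7 g

Infill region = 245 − 91.4 = 153.6 cm³.
Deposited infill = 0.25 × 153.6 = 38.4 cm³.
Total extruded = 91.4 + 38.4 = 129.8 cm³.
Mass: 129.8 × 1.23 → 159.654 g.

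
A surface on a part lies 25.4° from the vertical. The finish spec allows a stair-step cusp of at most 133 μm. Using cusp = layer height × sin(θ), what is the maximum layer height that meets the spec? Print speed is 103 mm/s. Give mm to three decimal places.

0.310 mm

Layer height = cusp / sin(25.4°) = 0.133 / 0.4289 = 0.310 mm.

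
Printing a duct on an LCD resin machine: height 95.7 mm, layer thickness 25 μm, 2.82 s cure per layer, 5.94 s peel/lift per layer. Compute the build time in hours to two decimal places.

9.31 hours

Number of layers: 95.7 / 0.025 → 3828 (rounded up).
Per-layer time: 2.82 + 5.94 → 8.76 s.
Build time: 3828 × 8.76 s = 33533.28 s, i.e. 9.31 hours.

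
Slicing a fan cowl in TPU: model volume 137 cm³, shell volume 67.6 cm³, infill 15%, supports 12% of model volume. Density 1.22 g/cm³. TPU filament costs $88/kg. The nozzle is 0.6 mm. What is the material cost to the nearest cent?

$10.14

Infill region: 137 − 67.6 → 69.4 cm³.
Infill deposited = 0.15 × 69.4 = 10.41 cm³.
Support: 0.12 × 137 → 16.44 cm³.
Total printed volume: 67.6 + 10.41 + 16.44 → 94.45 cm³.
Mass = 94.45 × 1.22 = 115.229 g.
Cost = 115.229 g / 1000 × $88/kg = $10.14.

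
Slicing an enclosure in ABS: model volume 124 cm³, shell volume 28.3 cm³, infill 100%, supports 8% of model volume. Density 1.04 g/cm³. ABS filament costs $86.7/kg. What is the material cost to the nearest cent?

Volume inside the shell = 124 − 28.3, so 95.7 cm³.
Deposited infill = 1.00 × 95.7 = 95.7 cm³.
Support = 0.08 × 124 = 9.92 cm³.
Total extruded = 28.3 + 95.7 + 9.92 = 133.92 cm³.
Mass: 133.92 × 1.04 → 139.2768 g.
Cost = 139.2768 g / 1000 × $86.7/kg = $12.08.

$12.08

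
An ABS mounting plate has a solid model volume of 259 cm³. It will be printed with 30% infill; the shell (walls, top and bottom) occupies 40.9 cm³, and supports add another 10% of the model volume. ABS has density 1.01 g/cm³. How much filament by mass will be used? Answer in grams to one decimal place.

Infill region = 259 − 40.9 = 218.1 cm³.
Infill volume = 0.30 × 218.1 = 65.43 cm³.
Support = 0.10 × 259, so 25.9 cm³.
Deposited volume = 40.9 + 65.43 + 25.9, so 132.23 cm³.
Mass = 132.23 × 1.01 = 133.5523 g.

133.6 g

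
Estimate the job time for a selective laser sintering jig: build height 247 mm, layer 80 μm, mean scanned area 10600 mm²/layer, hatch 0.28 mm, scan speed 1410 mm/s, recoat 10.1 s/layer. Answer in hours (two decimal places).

Layers = ⌈247/0.08⌉ = 3088.
Scan path per layer: 10600 / 0.28 → 37857.1 mm.
Per-layer scan time = 37857.1 / 1410 = 26.849 s.
Layer cycle = 26.849 + 10.1 = 36.949 s.
3088 layers × 36.949 s/layer = 114098.512 s, i.e. 31.69 hours.

31.69 hours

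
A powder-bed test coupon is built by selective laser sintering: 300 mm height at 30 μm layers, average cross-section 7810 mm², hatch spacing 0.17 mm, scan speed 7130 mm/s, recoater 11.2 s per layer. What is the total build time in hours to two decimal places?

Number of layers: 300 / 0.03 → 10000 (rounded up).
Hatch length per layer = 7810 / 0.17, so 45941.2 mm.
Laser time per layer = 45941.2 / 7130 = 6.4434 s.
Per-layer time = 6.4434 + 11.2 = 17.6434 s.
Build time = 10000 × 17.6434 = 176434 s = 49.01 hours.

49.01 hours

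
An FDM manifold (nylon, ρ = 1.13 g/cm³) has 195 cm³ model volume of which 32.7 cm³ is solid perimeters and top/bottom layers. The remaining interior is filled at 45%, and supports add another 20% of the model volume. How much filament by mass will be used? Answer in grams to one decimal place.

Interior volume = 195 − 32.7, so 162.3 cm³.
Deposited infill = 0.45 × 162.3, so 73.035 cm³.
Support = 0.20 × 195, so 39 cm³.
Deposited volume = 32.7 + 73.035 + 39, so 144.735 cm³.
Mass: 144.735 × 1.13 → 163.55055 g.

163.6 g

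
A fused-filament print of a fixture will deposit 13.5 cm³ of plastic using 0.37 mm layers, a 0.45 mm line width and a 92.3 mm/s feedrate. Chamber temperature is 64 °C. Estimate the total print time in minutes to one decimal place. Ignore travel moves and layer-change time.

Extrusion cross-section: 0.37 × 0.45 → 0.1665 mm².
Path length: 13500 mm³ / 0.1665 mm² → 81081.1 mm.
Extrusion time = 81081.1 / 92.3 = 878.5 s.
In the requested units: 878.5 s = 14.6 minutes.

14.6 minutes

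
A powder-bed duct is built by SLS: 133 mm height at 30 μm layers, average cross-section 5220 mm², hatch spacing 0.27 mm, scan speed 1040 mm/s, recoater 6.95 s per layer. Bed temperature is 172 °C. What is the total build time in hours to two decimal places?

Layer count = ceil(133 / 0.03) = 4434.
Hatch length per layer: 5220 / 0.27 → 19333.3 mm.
Laser time per layer = 19333.3 / 1040 = 18.5897 s.
Per-layer time = 18.5897 + 6.95 = 25.5397 s.
4434 layers × 25.5397 s/layer = 113243.0298 s, i.e. 31.46 hours.

31.46 hours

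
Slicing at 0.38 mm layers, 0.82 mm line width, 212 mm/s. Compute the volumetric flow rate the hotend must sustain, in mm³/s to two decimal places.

Bead cross-section = 0.38 × 0.82 = 0.3116 mm².
Volumetric flow = 212 × 0.3116 = 66.06 mm³/s.

66.06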